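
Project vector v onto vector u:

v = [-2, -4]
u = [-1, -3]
proj_u(v) = [-7/5, -21/5]

v·u = (-2)(-1) + (-4)(-3) = 14
u·u = (-1)² + (-3)² = 10
proj_u(v) = (v·u / u·u) × u = (14/10) × u = (7/5) × u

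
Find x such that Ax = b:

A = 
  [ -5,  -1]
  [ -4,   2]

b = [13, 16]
x = [-3, 2]

Row reduce the augmented matrix [A|b]:
R2 → R2 - (4/5)·R1
REF = 
  [  -5,   -1,   13]
  [   0, 14/5, 28/5]

Back-substitution:
x₂ = (28/5) / (14/5) = 2
x₁ = (13 - (-1)(2)) / (-5) = -3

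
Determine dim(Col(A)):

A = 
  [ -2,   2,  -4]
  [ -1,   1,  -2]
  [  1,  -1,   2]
Row reduce:
R2 → R2 - (1/2)·R1
R3 → R3 + (1/2)·R1
REF = 
  [ -2,   2,  -4]
  [  0,   0,   0]
  [  0,   0,   0]
Pivot columns: 1 → 1 pivot.
dim(Col(A)) = number of pivot columns = 1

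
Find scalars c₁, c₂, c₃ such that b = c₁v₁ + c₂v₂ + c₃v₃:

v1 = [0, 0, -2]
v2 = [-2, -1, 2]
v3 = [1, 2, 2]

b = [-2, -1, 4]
c1 = -1, c2 = 1, c3 = 0

b = -1·v1 + 1·v2 + 0·v3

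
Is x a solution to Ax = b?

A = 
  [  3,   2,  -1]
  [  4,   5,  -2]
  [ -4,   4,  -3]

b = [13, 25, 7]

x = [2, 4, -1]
No

Ax = [15, 30, 11] ≠ b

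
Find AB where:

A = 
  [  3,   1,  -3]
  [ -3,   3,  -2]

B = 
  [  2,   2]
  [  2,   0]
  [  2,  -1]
A is 2×3 and B is 3×2, so AB is 2×2. Each entry is (row of A)·(column of B):
AB[1,1] = (3)(2) + (1)(2) + (-3)(2) = 2
AB[1,2] = (3)(2) + (1)(0) + (-3)(-1) = 9
AB[2,1] = (-3)(2) + (3)(2) + (-2)(2) = -4
AB[2,2] = (-3)(2) + (3)(0) + (-2)(-1) = -4

AB = 
  [  2,   9]
  [ -4,  -4]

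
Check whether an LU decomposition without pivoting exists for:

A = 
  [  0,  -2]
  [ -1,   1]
No.
A[1,1] = 0 but A[2,1] = -1 ≠ 0. Any LU with L unit lower triangular has (LU)[1,1] = U[1,1] and (LU)[2,1] = L[2,1]·U[1,1]; matching A forces U[1,1] = 0, which then forces (LU)[2,1] = 0 ≠ -1. A row swap (pivoting) is required.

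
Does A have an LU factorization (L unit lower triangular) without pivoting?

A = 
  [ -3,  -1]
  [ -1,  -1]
Yes.
A[1,1] = -3 ≠ 0, so Gaussian elimination proceeds without a row swap: multiplier ℓ₂₁ = (-1)/(-3) = 1/3, and U[2,2] = -1 - (1/3)(-1) = -2/3.
L = 
  [  1,   0]
  [1/3,   1]
U = 
  [  -3,   -1]
  [   0, -2/3]
Check row 2 of LU: [(1/3)(-3), (1/3)(-1) + (-2/3)] = [-1, -1] = row 2 of A ✓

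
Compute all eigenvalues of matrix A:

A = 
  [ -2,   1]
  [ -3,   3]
tr(A) = 1, det(A) = -3
Characteristic polynomial: λ² - tr(A)λ + det(A) = λ² - λ - 3
λ² - λ - 3 = 0  ⇒  λ = (1 ± √((-1)² - 4·(-3)))/2 = (1 ± √(13))/2
  = (1 + √13)/2,  (1 - √13)/2

λ = (1 + √13)/2, (1 - √13)/2  (≈ 2.303, -1.303)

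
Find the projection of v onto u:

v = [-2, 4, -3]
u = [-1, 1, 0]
v·u = (-2)(-1) + (4)(1) + (-3)(0) = 6
u·u = (-1)² + (1)² + (0)² = 2
proj_u(v) = (v·u / u·u) × u = (6/2) × u = (3) × u

proj_u(v) = [-3, 3, 0]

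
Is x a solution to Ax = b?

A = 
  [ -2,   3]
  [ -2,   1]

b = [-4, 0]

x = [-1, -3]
No

Ax = [-7, -1] ≠ b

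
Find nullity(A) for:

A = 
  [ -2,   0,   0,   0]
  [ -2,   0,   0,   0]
nullity(A) = 3

Row reduce:
R2 → R2 - (1)·R1
REF = 
  [ -2,   0,   0,   0]
  [  0,   0,   0,   0]
Pivot columns: 1 → 1 pivot.
rank(A) = 1, so nullity(A) = 4 - 1 = 3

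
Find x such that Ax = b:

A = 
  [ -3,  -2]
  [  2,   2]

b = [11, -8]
x = [-3, -1]

Row reduce the augmented matrix [A|b]:
R2 → R2 + (2/3)·R1
REF = 
  [  -3,   -2,   11]
  [   0,  2/3, -2/3]

Back-substitution:
x₂ = (-2/3) / (2/3) = -1
x₁ = (11 - (-2)(-1)) / (-3) = -3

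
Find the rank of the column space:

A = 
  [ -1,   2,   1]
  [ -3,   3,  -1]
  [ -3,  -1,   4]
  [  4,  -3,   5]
Row reduce:
R2 → R2 - (3)·R1
R3 → R3 - (3)·R1
R4 → R4 + (4)·R1
R3 → R3 - (7/3)·R2
R4 → R4 + (5/3)·R2
R4 → R4 - (7/31)·R3
REF = 
  [  -1,    2,    1]
  [   0,   -3,   -4]
  [   0,    0, 31/3]
  [   0,    0,    0]
Pivot columns: 1, 2, 3 → 3 pivots.
dim(Col(A)) = number of pivot columns = 3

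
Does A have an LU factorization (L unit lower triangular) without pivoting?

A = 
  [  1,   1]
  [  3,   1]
Yes.
A[1,1] = 1 ≠ 0, so Gaussian elimination proceeds without a row swap: multiplier ℓ₂₁ = (3)/(1) = 3, and U[2,2] = 1 - (3)(1) = -2.
L = 
  [  1,   0]
  [  3,   1]
U = 
  [  1,   1]
  [  0,  -2]
Check row 2 of LU: [(3)(1), (3)(1) + (-2)] = [3, 1] = row 2 of A ✓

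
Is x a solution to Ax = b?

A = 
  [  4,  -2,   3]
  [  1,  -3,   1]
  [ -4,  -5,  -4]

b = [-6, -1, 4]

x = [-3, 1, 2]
No

Ax = [-8, -4, -1] ≠ b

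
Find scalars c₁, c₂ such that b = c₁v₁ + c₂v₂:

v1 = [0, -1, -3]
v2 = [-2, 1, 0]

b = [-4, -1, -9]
c1 = 3, c2 = 2

b = 3·v1 + 2·v2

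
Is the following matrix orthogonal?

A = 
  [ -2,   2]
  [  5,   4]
No

AᵀA = 
  [ 29,  16]
  [ 16,  20]
≠ I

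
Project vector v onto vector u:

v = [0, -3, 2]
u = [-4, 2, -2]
proj_u(v) = [5/3, -5/6, 5/6]

v·u = (0)(-4) + (-3)(2) + (2)(-2) = -10
u·u = (-4)² + (2)² + (-2)² = 24
proj_u(v) = (v·u / u·u) × u = (-10/24) × u = (-5/12) × u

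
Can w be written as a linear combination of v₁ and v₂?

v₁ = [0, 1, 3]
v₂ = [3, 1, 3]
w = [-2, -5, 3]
No

Form the augmented matrix and row-reduce:
[v₁|v₂|w] = 
  [  0,   3,  -2]
  [  1,   1,  -5]
  [  3,   3,   3]
Swap R1 ↔ R2
R3 → R3 - (3)·R1
REF = 
  [  1,   1,  -5]
  [  0,   3,  -2]
  [  0,   0,  18]

Row 3 reads [0 0 | 18], i.e. 0 = 18, so the system is inconsistent and w ∉ span{v₁, v₂}.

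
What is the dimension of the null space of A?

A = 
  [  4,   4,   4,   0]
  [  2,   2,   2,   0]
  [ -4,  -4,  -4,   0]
nullity(A) = 3

Row reduce:
R2 → R2 - (1/2)·R1
R3 → R3 + (1)·R1
REF = 
  [  4,   4,   4,   0]
  [  0,   0,   0,   0]
  [  0,   0,   0,   0]
Pivot columns: 1 → 1 pivot.
rank(A) = 1, so nullity(A) = 4 - 1 = 3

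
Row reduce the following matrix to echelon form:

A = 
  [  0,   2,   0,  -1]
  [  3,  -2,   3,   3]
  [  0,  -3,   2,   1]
Row operations:
Swap R1 ↔ R2
R3 → R3 + (3/2)·R2

Resulting echelon form:
REF = 
  [   3,   -2,    3,    3]
  [   0,    2,    0,   -1]
  [   0,    0,    2, -1/2]

Rank = 3 (number of non-zero pivot rows).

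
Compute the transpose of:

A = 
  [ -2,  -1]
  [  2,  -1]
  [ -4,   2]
Aᵀ = 
  [ -2,   2,  -4]
  [ -1,  -1,   2]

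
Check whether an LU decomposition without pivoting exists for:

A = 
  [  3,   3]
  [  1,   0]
Yes.
A[1,1] = 3 ≠ 0, so Gaussian elimination proceeds without a row swap: multiplier ℓ₂₁ = (1)/(3) = 1/3, and U[2,2] = 0 - (1/3)(3) = -1.
L = 
  [  1,   0]
  [1/3,   1]
U = 
  [  3,   3]
  [  0,  -1]
Check row 2 of LU: [(1/3)(3), (1/3)(3) + (-1)] = [1, 0] = row 2 of A ✓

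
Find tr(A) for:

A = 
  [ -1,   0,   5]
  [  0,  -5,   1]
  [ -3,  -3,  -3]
-9

tr(A) = -1 + -5 + -3 = -9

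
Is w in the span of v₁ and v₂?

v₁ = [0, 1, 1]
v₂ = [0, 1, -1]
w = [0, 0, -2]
Yes

Form the augmented matrix and row-reduce:
[v₁|v₂|w] = 
  [  0,   0,   0]
  [  1,   1,   0]
  [  1,  -1,  -2]
Swap R1 ↔ R2
R3 → R3 - (1)·R1
Swap R2 ↔ R3
REF = 
  [  1,   1,   0]
  [  0,  -2,  -2]
  [  0,   0,   0]

No row of the form [0 0 | nonzero], so the system is consistent. Back-substitution gives c₁ = -1, c₂ = 1: w = (-1)·v₁ + (1)·v₂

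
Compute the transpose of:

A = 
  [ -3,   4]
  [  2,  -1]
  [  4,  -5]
Aᵀ = 
  [ -3,   2,   4]
  [  4,  -1,  -5]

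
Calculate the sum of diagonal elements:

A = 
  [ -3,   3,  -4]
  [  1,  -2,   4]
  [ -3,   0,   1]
-4

tr(A) = -3 + -2 + 1 = -4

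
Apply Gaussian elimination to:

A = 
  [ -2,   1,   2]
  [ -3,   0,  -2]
Row operations:
R2 → R2 - (3/2)·R1

Resulting echelon form:
REF = 
  [  -2,    1,    2]
  [   0, -3/2,   -5]

Rank = 2 (number of non-zero pivot rows).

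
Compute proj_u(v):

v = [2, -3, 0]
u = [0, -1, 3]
proj_u(v) = [0, -3/10, 9/10]

v·u = (2)(0) + (-3)(-1) + (0)(3) = 3
u·u = (0)² + (-1)² + (3)² = 10
proj_u(v) = (v·u / u·u) × u = (3/10) × u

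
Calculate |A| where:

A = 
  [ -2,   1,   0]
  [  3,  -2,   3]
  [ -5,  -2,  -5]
-32

Cofactor expansion along row 1:
det(A) = (-2)·((-2)(-5) - (3)(-2)) - (1)·((3)(-5) - (3)(-5)) + (0)·((3)(-2) - (-2)(-5))
  = (-2)(16) - (1)(0) + (0)(-16)
  = -32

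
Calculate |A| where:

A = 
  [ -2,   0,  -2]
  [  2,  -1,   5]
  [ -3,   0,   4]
14

Cofactor expansion along row 1:
det(A) = (-2)·((-1)(4) - (5)(0)) - (0)·((2)(4) - (5)(-3)) + (-2)·((2)(0) - (-1)(-3))
  = (-2)(-4) - (0)(23) + (-2)(-3)
  = 14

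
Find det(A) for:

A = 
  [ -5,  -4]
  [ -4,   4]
For a 2×2 matrix, det = ad - bc = (-5)(4) - (-4)(-4) = -36

det(A) = -36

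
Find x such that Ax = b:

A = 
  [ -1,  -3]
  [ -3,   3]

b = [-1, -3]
Row reduce the augmented matrix [A|b]:
R2 → R2 - (3)·R1
REF = 
  [ -1,  -3,  -1]
  [  0,  12,   0]

Back-substitution:
x₂ = 0 / 12 = 0
x₁ = (-1 - (-3)(0)) / (-1) = 1

x = [1, 0]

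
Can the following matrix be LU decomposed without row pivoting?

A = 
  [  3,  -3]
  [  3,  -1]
Yes.
A[1,1] = 3 ≠ 0, so Gaussian elimination proceeds without a row swap: multiplier ℓ₂₁ = (3)/(3) = 1, and U[2,2] = -1 - (1)(-3) = 2.
L = 
  [  1,   0]
  [  1,   1]
U = 
  [  3,  -3]
  [  0,   2]
Check row 2 of LU: [(1)(3), (1)(-3) + 2] = [3, -1] = row 2 of A ✓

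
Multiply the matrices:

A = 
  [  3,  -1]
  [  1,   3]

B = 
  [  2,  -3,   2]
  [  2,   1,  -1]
A is 2×2 and B is 2×3, so AB is 2×3. Each entry is (row of A)·(column of B):
AB[1,1] = (3)(2) + (-1)(2) = 4
AB[1,2] = (3)(-3) + (-1)(1) = -10
AB[1,3] = (3)(2) + (-1)(-1) = 7
AB[2,1] = (1)(2) + (3)(2) = 8
AB[2,2] = (1)(-3) + (3)(1) = 0
AB[2,3] = (1)(2) + (3)(-1) = -1

AB = 
  [  4, -10,   7]
  [  8,   0,  -1]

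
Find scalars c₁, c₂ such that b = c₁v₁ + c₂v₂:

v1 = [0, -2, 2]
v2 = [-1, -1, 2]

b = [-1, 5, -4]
c1 = -3, c2 = 1

b = -3·v1 + 1·v2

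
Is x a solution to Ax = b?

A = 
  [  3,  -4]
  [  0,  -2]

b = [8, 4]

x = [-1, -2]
No

Ax = [5, 4] ≠ b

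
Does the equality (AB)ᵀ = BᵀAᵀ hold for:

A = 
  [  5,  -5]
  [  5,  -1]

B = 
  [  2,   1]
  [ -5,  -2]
Yes

(AB)ᵀ = 
  [ 35,  15]
  [ 15,   7]

BᵀAᵀ = 
  [ 35,  15]
  [ 15,   7]

Both sides are equal — this is the standard identity (AB)ᵀ = BᵀAᵀ, which holds for all A, B.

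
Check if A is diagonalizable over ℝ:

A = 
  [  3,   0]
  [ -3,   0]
Yes

tr(A) = 3, det(A) = 0
Characteristic polynomial: λ² - tr(A)λ + det(A) = λ² - 3λ
λ² - 3λ = λ(λ - 3)
Eigenvalues: 3, 0
λ=0: alg. mult. = 1, geom. mult. = 2 - rank(A - (0)I) = 2 - 1 = 1
λ=3: alg. mult. = 1, geom. mult. = 2 - rank(A - (3)I) = 2 - 1 = 1
Sum of geometric multiplicities equals n, so A has n independent eigenvectors.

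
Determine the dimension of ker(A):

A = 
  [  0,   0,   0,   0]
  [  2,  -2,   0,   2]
nullity(A) = 3

Row reduce:
Swap R1 ↔ R2
REF = 
  [  2,  -2,   0,   2]
  [  0,   0,   0,   0]
Pivot columns: 1 → 1 pivot.
rank(A) = 1, so nullity(A) = 4 - 1 = 3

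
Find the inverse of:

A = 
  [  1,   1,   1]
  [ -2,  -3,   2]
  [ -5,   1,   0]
det(A) = (1)·((-3)(0) - (2)(1)) - (1)·((-2)(0) - (2)(-5)) + (1)·((-2)(1) - (-3)(-5))
  = (1)(-2) - (1)(10) + (1)(-17)
  = -29
det(A) = -29 ≠ 0, so A is invertible.

Cofactors Cᵢⱼ = (-1)ⁱ⁺ʲ·Mᵢⱼ:
C = 
  [ -2, -10, -17]
  [  1,   5,  -6]
  [  5,  -4,  -1]

adj(A) = Cᵀ:
adj(A) = 
  [ -2,   1,   5]
  [-10,   5,  -4]
  [-17,  -6,  -1]

A⁻¹ = (-1/29) · adj(A):
A⁻¹ = 
  [ 2/29, -1/29, -5/29]
  [10/29, -5/29,  4/29]
  [17/29,  6/29,  1/29]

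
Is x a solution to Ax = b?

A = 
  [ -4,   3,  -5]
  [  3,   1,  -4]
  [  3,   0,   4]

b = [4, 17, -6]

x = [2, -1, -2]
No

Ax = [-1, 13, -2] ≠ b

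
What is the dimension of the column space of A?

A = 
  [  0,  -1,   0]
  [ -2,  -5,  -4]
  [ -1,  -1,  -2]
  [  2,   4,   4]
dim(Col(A)) = 2

Row reduce:
Swap R1 ↔ R2
R3 → R3 - (1/2)·R1
R4 → R4 + (1)·R1
R3 → R3 + (3/2)·R2
R4 → R4 - (1)·R2
REF = 
  [ -2,  -5,  -4]
  [  0,  -1,   0]
  [  0,   0,   0]
  [  0,   0,   0]
Pivot columns: 1, 2 → 2 pivots.
dim(Col(A)) = number of pivot columns = 2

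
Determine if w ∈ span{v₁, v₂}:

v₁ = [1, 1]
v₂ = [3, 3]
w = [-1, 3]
No

Form the augmented matrix and row-reduce:
[v₁|v₂|w] = 
  [  1,   3,  -1]
  [  1,   3,   3]
R2 → R2 - (1)·R1
REF = 
  [  1,   3,  -1]
  [  0,   0,   4]

Row 2 reads [0 0 | 4], i.e. 0 = 4, so the system is inconsistent and w ∉ span{v₁, v₂}.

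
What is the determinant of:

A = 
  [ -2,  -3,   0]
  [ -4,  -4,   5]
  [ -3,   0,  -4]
Cofactor expansion along row 1:
det(A) = (-2)·((-4)(-4) - (5)(0)) - (-3)·((-4)(-4) - (5)(-3)) + (0)·((-4)(0) - (-4)(-3))
  = (-2)(16) - (-3)(31) + (0)(-12)
  = 61

det(A) = 61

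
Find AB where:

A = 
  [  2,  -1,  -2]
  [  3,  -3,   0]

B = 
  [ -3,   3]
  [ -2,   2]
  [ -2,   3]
A is 2×3 and B is 3×2, so AB is 2×2. Each entry is (row of A)·(column of B):
AB[1,1] = (2)(-3) + (-1)(-2) + (-2)(-2) = 0
AB[1,2] = (2)(3) + (-1)(2) + (-2)(3) = -2
AB[2,1] = (3)(-3) + (-3)(-2) + (0)(-2) = -3
AB[2,2] = (3)(3) + (-3)(2) + (0)(3) = 3

AB = 
  [  0,  -2]
  [ -3,   3]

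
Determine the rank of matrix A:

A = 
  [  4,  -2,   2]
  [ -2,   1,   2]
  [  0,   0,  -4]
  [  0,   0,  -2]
rank(A) = 2

Row reduce:
R2 → R2 + (1/2)·R1
R3 → R3 + (4/3)·R2
R4 → R4 + (2/3)·R2
REF = 
  [  4,  -2,   2]
  [  0,   0,   3]
  [  0,   0,   0]
  [  0,   0,   0]
Pivot columns: 1, 3 → 2 pivots.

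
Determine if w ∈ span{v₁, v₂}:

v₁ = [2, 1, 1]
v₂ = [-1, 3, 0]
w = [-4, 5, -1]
Yes

Form the augmented matrix and row-reduce:
[v₁|v₂|w] = 
  [  2,  -1,  -4]
  [  1,   3,   5]
  [  1,   0,  -1]
R2 → R2 - (1/2)·R1
R3 → R3 - (1/2)·R1
R3 → R3 - (1/7)·R2
REF = 
  [  2,  -1,  -4]
  [  0, 7/2,   7]
  [  0,   0,   0]

No row of the form [0 0 | nonzero], so the system is consistent. Back-substitution gives c₁ = -1, c₂ = 2: w = (-1)·v₁ + (2)·v₂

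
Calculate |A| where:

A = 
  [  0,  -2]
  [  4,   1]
For a 2×2 matrix, det = ad - bc = (0)(1) - (-2)(4) = 8

det(A) = 8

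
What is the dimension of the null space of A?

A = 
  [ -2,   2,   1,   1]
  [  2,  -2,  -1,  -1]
nullity(A) = 3

Row reduce:
R2 → R2 + (1)·R1
REF = 
  [ -2,   2,   1,   1]
  [  0,   0,   0,   0]
Pivot columns: 1 → 1 pivot.
rank(A) = 1, so nullity(A) = 4 - 1 = 3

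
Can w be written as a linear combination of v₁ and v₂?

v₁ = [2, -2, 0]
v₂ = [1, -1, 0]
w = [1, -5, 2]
No

Form the augmented matrix and row-reduce:
[v₁|v₂|w] = 
  [  2,   1,   1]
  [ -2,  -1,  -5]
  [  0,   0,   2]
R2 → R2 + (1)·R1
R3 → R3 + (1/2)·R2
REF = 
  [  2,   1,   1]
  [  0,   0,  -4]
  [  0,   0,   0]

Row 2 reads [0 0 | -4], i.e. 0 = -4, so the system is inconsistent and w ∉ span{v₁, v₂}.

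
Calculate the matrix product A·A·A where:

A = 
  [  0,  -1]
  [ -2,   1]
A^3 = 
  [  2,  -3]
  [ -6,   5]

A² = A·A:
A²[1,1] = (0)(0) + (-1)(-2) = 2
A²[1,2] = (0)(-1) + (-1)(1) = -1
A²[2,1] = (-2)(0) + (1)(-2) = -2
A²[2,2] = (-2)(-1) + (1)(1) = 3
A² = 
  [  2,  -1]
  [ -2,   3]

A^3 = A^2·A:
A^3[1,1] = (2)(0) + (-1)(-2) = 2
A^3[1,2] = (2)(-1) + (-1)(1) = -3
A^3[2,1] = (-2)(0) + (3)(-2) = -6
A^3[2,2] = (-2)(-1) + (3)(1) = 5
A^3 = 
  [  2,  -3]
  [ -6,   5]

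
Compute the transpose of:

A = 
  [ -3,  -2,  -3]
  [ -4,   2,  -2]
Aᵀ = 
  [ -3,  -4]
  [ -2,   2]
  [ -3,  -2]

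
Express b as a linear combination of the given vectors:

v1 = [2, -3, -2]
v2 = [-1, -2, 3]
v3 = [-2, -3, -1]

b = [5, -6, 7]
c1 = 2, c2 = 3, c3 = -2

b = 2·v1 + 3·v2 + -2·v3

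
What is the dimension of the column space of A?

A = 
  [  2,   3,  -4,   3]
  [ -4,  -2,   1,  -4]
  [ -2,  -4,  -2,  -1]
dim(Col(A)) = 3

Row reduce:
R2 → R2 + (2)·R1
R3 → R3 + (1)·R1
R3 → R3 + (1/4)·R2
REF = 
  [    2,     3,    -4,     3]
  [    0,     4,    -7,     2]
  [    0,     0, -31/4,   5/2]
Pivot columns: 1, 2, 3 → 3 pivots.
dim(Col(A)) = number of pivot columns = 3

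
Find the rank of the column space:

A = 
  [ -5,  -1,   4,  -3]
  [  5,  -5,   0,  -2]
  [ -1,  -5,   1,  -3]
dim(Col(A)) = 3

Row reduce:
R2 → R2 + (1)·R1
R3 → R3 - (1/5)·R1
R3 → R3 - (4/5)·R2
REF = 
  [ -5,  -1,   4,  -3]
  [  0,  -6,   4,  -5]
  [  0,   0,  -3, 8/5]
Pivot columns: 1, 2, 3 → 3 pivots.
dim(Col(A)) = number of pivot columns = 3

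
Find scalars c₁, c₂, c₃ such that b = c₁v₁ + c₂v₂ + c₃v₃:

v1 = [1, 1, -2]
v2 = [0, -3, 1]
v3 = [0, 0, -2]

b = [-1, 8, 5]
c1 = -1, c2 = -3, c3 = -3

b = -1·v1 + -3·v2 + -3·v3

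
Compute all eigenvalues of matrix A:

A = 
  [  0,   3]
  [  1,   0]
λ = √3, -√3  (≈ 1.732, -1.732)

tr(A) = 0, det(A) = -3
Characteristic polynomial: λ² - tr(A)λ + det(A) = λ² - 3
λ² - 3 = 0  ⇒  λ = (0 ± √((0)² - 4·(-3)))/2 = (0 ± √(12))/2
  = √3,  -√3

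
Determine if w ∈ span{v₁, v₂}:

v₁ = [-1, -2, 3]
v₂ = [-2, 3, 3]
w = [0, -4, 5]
No

Form the augmented matrix and row-reduce:
[v₁|v₂|w] = 
  [ -1,  -2,   0]
  [ -2,   3,  -4]
  [  3,   3,   5]
R2 → R2 - (2)·R1
R3 → R3 + (3)·R1
R3 → R3 + (3/7)·R2
REF = 
  [  -1,   -2,    0]
  [   0,    7,   -4]
  [   0,    0, 23/7]

Row 3 reads [0 0 | 23/7], i.e. 0 = 23/7, so the system is inconsistent and w ∉ span{v₁, v₂}.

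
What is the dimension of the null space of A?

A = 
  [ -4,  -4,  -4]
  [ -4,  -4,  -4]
nullity(A) = 2

Row reduce:
R2 → R2 - (1)·R1
REF = 
  [ -4,  -4,  -4]
  [  0,   0,   0]
Pivot columns: 1 → 1 pivot.
rank(A) = 1, so nullity(A) = 3 - 1 = 2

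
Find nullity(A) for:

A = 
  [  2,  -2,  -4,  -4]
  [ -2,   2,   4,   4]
nullity(A) = 3

Row reduce:
R2 → R2 + (1)·R1
REF = 
  [  2,  -2,  -4,  -4]
  [  0,   0,   0,   0]
Pivot columns: 1 → 1 pivot.
rank(A) = 1, so nullity(A) = 4 - 1 = 3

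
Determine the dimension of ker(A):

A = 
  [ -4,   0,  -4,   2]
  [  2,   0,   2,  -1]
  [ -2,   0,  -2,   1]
nullity(A) = 3

Row reduce:
R2 → R2 + (1/2)·R1
R3 → R3 - (1/2)·R1
REF = 
  [ -4,   0,  -4,   2]
  [  0,   0,   0,   0]
  [  0,   0,   0,   0]
Pivot columns: 1 → 1 pivot.
rank(A) = 1, so nullity(A) = 4 - 1 = 3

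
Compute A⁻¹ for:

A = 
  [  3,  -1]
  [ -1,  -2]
det(A) = (3)(-2) - (-1)(-1) = -7
For a 2×2 matrix, A⁻¹ = (1/det(A)) · [[d, -b], [-c, a]]
    = (-1/7) · [[-2, 1], [1, 3]]

A⁻¹ = 
  [ 2/7, -1/7]
  [-1/7, -3/7]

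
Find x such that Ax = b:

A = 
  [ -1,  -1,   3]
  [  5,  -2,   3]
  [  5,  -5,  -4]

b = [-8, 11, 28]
x = [3, -1, -2]

Row reduce the augmented matrix [A|b]:
R2 → R2 + (5)·R1
R3 → R3 + (5)·R1
R3 → R3 - (10/7)·R2
REF = 
  [    -1,     -1,      3,     -8]
  [     0,     -7,     18,    -29]
  [     0,      0, -103/7,  206/7]

Back-substitution:
x₃ = (206/7) / (-103/7) = -2
x₂ = (-29 - (18)(-2)) / (-7) = -1
x₁ = (-8 - (-1)(-1) - (3)(-2)) / (-1) = 3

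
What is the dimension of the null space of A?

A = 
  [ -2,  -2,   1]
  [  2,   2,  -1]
nullity(A) = 2

Row reduce:
R2 → R2 + (1)·R1
REF = 
  [ -2,  -2,   1]
  [  0,   0,   0]
Pivot columns: 1 → 1 pivot.
rank(A) = 1, so nullity(A) = 3 - 1 = 2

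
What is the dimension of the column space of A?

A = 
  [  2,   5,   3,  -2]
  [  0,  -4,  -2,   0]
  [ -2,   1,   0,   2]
Row reduce:
R3 → R3 + (1)·R1
R3 → R3 + (3/2)·R2
REF = 
  [  2,   5,   3,  -2]
  [  0,  -4,  -2,   0]
  [  0,   0,   0,   0]
Pivot columns: 1, 2 → 2 pivots.
dim(Col(A)) = number of pivot columns = 2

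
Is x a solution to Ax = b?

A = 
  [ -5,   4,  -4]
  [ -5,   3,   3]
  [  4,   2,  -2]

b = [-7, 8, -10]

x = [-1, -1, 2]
Yes

Ax = [-7, 8, -10] = b ✓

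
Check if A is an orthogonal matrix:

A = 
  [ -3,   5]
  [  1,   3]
No

AᵀA = 
  [ 10, -12]
  [-12,  34]
≠ I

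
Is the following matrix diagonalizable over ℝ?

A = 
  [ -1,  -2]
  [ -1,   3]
Yes

tr(A) = 2, det(A) = -5
Characteristic polynomial: λ² - tr(A)λ + det(A) = λ² - 2λ - 5
λ² - 2λ - 5 = 0  ⇒  λ = (2 ± √((-2)² - 4·(-5)))/2 = (2 ± √(24))/2
  = 1 + √6,  1 - √6
Eigenvalues: 1 + √6, 1 - √6  (≈ 3.449, -1.449)
The two irrational eigenvalues are distinct (simple), so each has alg. mult. = geom. mult. = 1.
Sum of geometric multiplicities equals n, so A has n independent eigenvectors.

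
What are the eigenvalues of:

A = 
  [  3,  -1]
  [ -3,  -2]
λ = (1 + √37)/2, (1 - √37)/2  (≈ 3.541, -2.541)

tr(A) = 1, det(A) = -9
Characteristic polynomial: λ² - tr(A)λ + det(A) = λ² - λ - 9
λ² - λ - 9 = 0  ⇒  λ = (1 ± √((-1)² - 4·(-9)))/2 = (1 ± √(37))/2
  = (1 + √37)/2,  (1 - √37)/2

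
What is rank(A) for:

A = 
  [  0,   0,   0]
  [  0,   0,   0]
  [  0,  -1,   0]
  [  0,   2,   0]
Row reduce:
Swap R1 ↔ R3
R4 → R4 + (2)·R1
REF = 
  [  0,  -1,   0]
  [  0,   0,   0]
  [  0,   0,   0]
  [  0,   0,   0]
Pivot columns: 2 → 1 pivot.

rank(A) = 1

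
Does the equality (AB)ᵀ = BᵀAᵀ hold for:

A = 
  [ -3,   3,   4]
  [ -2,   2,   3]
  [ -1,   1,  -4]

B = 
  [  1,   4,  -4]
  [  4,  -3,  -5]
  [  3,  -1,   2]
Yes

(AB)ᵀ = 
  [ 21,  15,  -9]
  [-25, -17,  -3]
  [  5,   4,  -9]

BᵀAᵀ = 
  [ 21,  15,  -9]
  [-25, -17,  -3]
  [  5,   4,  -9]

Both sides are equal — this is the standard identity (AB)ᵀ = BᵀAᵀ, which holds for all A, B.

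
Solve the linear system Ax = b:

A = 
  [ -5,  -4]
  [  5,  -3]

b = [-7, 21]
Row reduce the augmented matrix [A|b]:
R2 → R2 + (1)·R1
REF = 
  [ -5,  -4,  -7]
  [  0,  -7,  14]

Back-substitution:
x₂ = 14 / (-7) = -2
x₁ = (-7 - (-4)(-2)) / (-5) = 3

x = [3, -2]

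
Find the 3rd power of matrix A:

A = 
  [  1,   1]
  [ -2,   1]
A² = A·A:
A²[1,1] = (1)(1) + (1)(-2) = -1
A²[1,2] = (1)(1) + (1)(1) = 2
A²[2,1] = (-2)(1) + (1)(-2) = -4
A²[2,2] = (-2)(1) + (1)(1) = -1
A² = 
  [ -1,   2]
  [ -4,  -1]

A^3 = A^2·A:
A^3[1,1] = (-1)(1) + (2)(-2) = -5
A^3[1,2] = (-1)(1) + (2)(1) = 1
A^3[2,1] = (-4)(1) + (-1)(-2) = -2
A^3[2,2] = (-4)(1) + (-1)(1) = -5
A^3 = 
  [ -5,   1]
  [ -2,  -5]

Therefore
A^3 = 
  [ -5,   1]
  [ -2,  -5]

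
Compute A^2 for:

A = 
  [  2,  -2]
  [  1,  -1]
A² = A·A:
A²[1,1] = (2)(2) + (-2)(1) = 2
A²[1,2] = (2)(-2) + (-2)(-1) = -2
A²[2,1] = (1)(2) + (-1)(1) = 1
A²[2,2] = (1)(-2) + (-1)(-1) = -1
A² = 
  [  2,  -2]
  [  1,  -1]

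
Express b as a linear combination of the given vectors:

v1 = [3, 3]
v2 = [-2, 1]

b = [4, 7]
c1 = 2, c2 = 1

b = 2·v1 + 1·v2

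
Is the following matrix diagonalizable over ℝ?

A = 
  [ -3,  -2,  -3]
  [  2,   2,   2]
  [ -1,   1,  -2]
Yes

Characteristic polynomial: det(λI - A) = λ³ + 3λ² - 5λ - 2
By the rational root theorem any rational root is an integer dividing 2; none of those is a root, so p(λ) has no rational roots and hence (being an irreducible cubic) no repeated roots.
Discriminant of the cubic: Δ = 1373
Δ > 0 ⇒ three distinct real eigenvalues: λ ≈ -4.1, -0.3389, 1.439
Three distinct real eigenvalues, so A has 3 independent eigenvectors.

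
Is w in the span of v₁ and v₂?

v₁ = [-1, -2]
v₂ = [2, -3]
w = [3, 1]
Yes

Form the augmented matrix and row-reduce:
[v₁|v₂|w] = 
  [ -1,   2,   3]
  [ -2,  -3,   1]
R2 → R2 - (2)·R1
REF = 
  [ -1,   2,   3]
  [  0,  -7,  -5]

No row of the form [0 0 | nonzero], so the system is consistent. Back-substitution gives c₁ = -11/7, c₂ = 5/7: w = (-11/7)·v₁ + (5/7)·v₂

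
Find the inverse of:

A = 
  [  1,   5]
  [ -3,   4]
det(A) = (1)(4) - (5)(-3) = 19
For a 2×2 matrix, A⁻¹ = (1/det(A)) · [[d, -b], [-c, a]]
    = (1/19) · [[4, -5], [3, 1]]

A⁻¹ = 
  [ 4/19, -5/19]
  [ 3/19,  1/19]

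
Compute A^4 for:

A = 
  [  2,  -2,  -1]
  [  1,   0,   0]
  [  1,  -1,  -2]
A^4 = 
  [ -5,   3,   3]
  [ -1,  -2,  -1]
  [ -4,   3,   9]

A² = A·A:
A²[1,1] = (2)(2) + (-2)(1) + (-1)(1) = 1
A²[1,2] = (2)(-2) + (-2)(0) + (-1)(-1) = -3
A²[1,3] = (2)(-1) + (-2)(0) + (-1)(-2) = 0
A²[2,1] = (1)(2) + (0)(1) + (0)(1) = 2
A²[2,2] = (1)(-2) + (0)(0) + (0)(-1) = -2
A²[2,3] = (1)(-1) + (0)(0) + (0)(-2) = -1
A²[3,1] = (1)(2) + (-1)(1) + (-2)(1) = -1
A²[3,2] = (1)(-2) + (-1)(0) + (-2)(-1) = 0
A²[3,3] = (1)(-1) + (-1)(0) + (-2)(-2) = 3
A² = 
  [  1,  -3,   0]
  [  2,  -2,  -1]
  [ -1,   0,   3]

A^3 = A^2·A:
A^3[1,1] = (1)(2) + (-3)(1) + (0)(1) = -1
A^3[1,2] = (1)(-2) + (-3)(0) + (0)(-1) = -2
A^3[1,3] = (1)(-1) + (-3)(0) + (0)(-2) = -1
A^3[2,1] = (2)(2) + (-2)(1) + (-1)(1) = 1
A^3[2,2] = (2)(-2) + (-2)(0) + (-1)(-1) = -3
A^3[2,3] = (2)(-1) + (-2)(0) + (-1)(-2) = 0
A^3[3,1] = (-1)(2) + (0)(1) + (3)(1) = 1
A^3[3,2] = (-1)(-2) + (0)(0) + (3)(-1) = -1
A^3[3,3] = (-1)(-1) + (0)(0) + (3)(-2) = -5
A^3 = 
  [ -1,  -2,  -1]
  [  1,  -3,   0]
  [  1,  -1,  -5]

A^4 = A^3·A:
A^4[1,1] = (-1)(2) + (-2)(1) + (-1)(1) = -5
A^4[1,2] = (-1)(-2) + (-2)(0) + (-1)(-1) = 3
A^4[1,3] = (-1)(-1) + (-2)(0) + (-1)(-2) = 3
A^4[2,1] = (1)(2) + (-3)(1) + (0)(1) = -1
A^4[2,2] = (1)(-2) + (-3)(0) + (0)(-1) = -2
A^4[2,3] = (1)(-1) + (-3)(0) + (0)(-2) = -1
A^4[3,1] = (1)(2) + (-1)(1) + (-5)(1) = -4
A^4[3,2] = (1)(-2) + (-1)(0) + (-5)(-1) = 3
A^4[3,3] = (1)(-1) + (-1)(0) + (-5)(-2) = 9
A^4 = 
  [ -5,   3,   3]
  [ -1,  -2,  -1]
  [ -4,   3,   9]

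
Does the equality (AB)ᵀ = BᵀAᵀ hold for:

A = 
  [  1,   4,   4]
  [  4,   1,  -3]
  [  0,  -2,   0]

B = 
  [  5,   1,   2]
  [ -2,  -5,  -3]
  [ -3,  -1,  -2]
Yes

(AB)ᵀ = 
  [-15,  27,   4]
  [-23,   2,  10]
  [-18,  11,   6]

BᵀAᵀ = 
  [-15,  27,   4]
  [-23,   2,  10]
  [-18,  11,   6]

Both sides are equal — this is the standard identity (AB)ᵀ = BᵀAᵀ, which holds for all A, B.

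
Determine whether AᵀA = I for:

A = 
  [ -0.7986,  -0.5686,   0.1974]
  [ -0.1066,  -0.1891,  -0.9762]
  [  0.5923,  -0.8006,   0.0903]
Yes

AᵀA = 
  [  0.9999,   0,  -0.0001]
  [  0,   1,   0.0001]
  [ -0.0001,   0.0001,   1.0001]
≈ I (equal to I up to the 4-dp rounding of the entries)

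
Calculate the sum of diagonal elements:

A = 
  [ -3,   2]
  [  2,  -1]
-4

tr(A) = -3 + -1 = -4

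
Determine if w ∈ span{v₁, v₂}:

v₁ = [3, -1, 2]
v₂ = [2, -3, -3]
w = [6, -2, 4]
Yes

Form the augmented matrix and row-reduce:
[v₁|v₂|w] = 
  [  3,   2,   6]
  [ -1,  -3,  -2]
  [  2,  -3,   4]
R2 → R2 + (1/3)·R1
R3 → R3 - (2/3)·R1
R3 → R3 - (13/7)·R2
REF = 
  [   3,    2,    6]
  [   0, -7/3,    0]
  [   0,    0,    0]

No row of the form [0 0 | nonzero], so the system is consistent. Back-substitution gives c₁ = 2, c₂ = 0: w = (2)·v₁ + (0)·v₂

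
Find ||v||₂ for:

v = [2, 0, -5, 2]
5.745

||v||₂ = √((2)² + (0)² + (-5)² + (2)²) = √33 = 5.745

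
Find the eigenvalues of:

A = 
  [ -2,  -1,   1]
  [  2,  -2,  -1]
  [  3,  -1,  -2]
λ = -3, (-3 + √5)/2, (-3 - √5)/2  (≈ -3, -0.382, -2.618)

Characteristic polynomial: det(λI - A) = λ³ + 6λ² + 10λ + 3
Testing integer divisors of the constant term: p(-3) = 0, so (λ + 3) is a factor:
p(λ) = (λ + 3)(λ² + 3λ + 1)
λ² + 3λ + 1 = 0  ⇒  λ = (-3 ± √((3)² - 4·(1)))/2 = (-3 ± √(5))/2
  = (-3 + √5)/2,  (-3 - √5)/2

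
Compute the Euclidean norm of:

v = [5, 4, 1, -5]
8.185

||v||₂ = √((5)² + (4)² + (1)² + (-5)²) = √67 = 8.185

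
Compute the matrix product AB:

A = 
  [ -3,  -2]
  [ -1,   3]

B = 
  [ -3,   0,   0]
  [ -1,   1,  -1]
AB = 
  [ 11,  -2,   2]
  [  0,   3,  -3]

A is 2×2 and B is 2×3, so AB is 2×3. Each entry is (row of A)·(column of B):
AB[1,1] = (-3)(-3) + (-2)(-1) = 11
AB[1,2] = (-3)(0) + (-2)(1) = -2
AB[1,3] = (-3)(0) + (-2)(-1) = 2
AB[2,1] = (-1)(-3) + (3)(-1) = 0
AB[2,2] = (-1)(0) + (3)(1) = 3
AB[2,3] = (-1)(0) + (3)(-1) = -3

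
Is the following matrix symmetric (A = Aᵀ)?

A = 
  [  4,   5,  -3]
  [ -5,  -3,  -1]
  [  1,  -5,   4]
No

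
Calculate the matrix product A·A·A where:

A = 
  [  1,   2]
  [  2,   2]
A² = A·A:
A²[1,1] = (1)(1) + (2)(2) = 5
A²[1,2] = (1)(2) + (2)(2) = 6
A²[2,1] = (2)(1) + (2)(2) = 6
A²[2,2] = (2)(2) + (2)(2) = 8
A² = 
  [  5,   6]
  [  6,   8]

A^3 = A^2·A:
A^3[1,1] = (5)(1) + (6)(2) = 17
A^3[1,2] = (5)(2) + (6)(2) = 22
A^3[2,1] = (6)(1) + (8)(2) = 22
A^3[2,2] = (6)(2) + (8)(2) = 28
A^3 = 
  [ 17,  22]
  [ 22,  28]

Therefore
A^3 = 
  [ 17,  22]
  [ 22,  28]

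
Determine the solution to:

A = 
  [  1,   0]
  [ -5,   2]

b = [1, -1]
Row reduce the augmented matrix [A|b]:
R2 → R2 + (5)·R1
REF = 
  [  1,   0,   1]
  [  0,   2,   4]

Back-substitution:
x₂ = 4 / 2 = 2
x₁ = (1 - (0)(2)) / 1 = 1

x = [1, 2]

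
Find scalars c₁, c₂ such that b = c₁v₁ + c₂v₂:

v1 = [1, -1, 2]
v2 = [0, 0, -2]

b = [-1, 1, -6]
c1 = -1, c2 = 2

b = -1·v1 + 2·v2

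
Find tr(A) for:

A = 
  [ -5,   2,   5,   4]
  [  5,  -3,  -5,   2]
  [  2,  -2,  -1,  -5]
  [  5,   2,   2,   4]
-5

tr(A) = -5 + -3 + -1 + 4 = -5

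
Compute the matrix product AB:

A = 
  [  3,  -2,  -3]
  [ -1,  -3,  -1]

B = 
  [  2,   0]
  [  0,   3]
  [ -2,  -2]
AB = 
  [ 12,   0]
  [  0,  -7]

A is 2×3 and B is 3×2, so AB is 2×2. Each entry is (row of A)·(column of B):
AB[1,1] = (3)(2) + (-2)(0) + (-3)(-2) = 12
AB[1,2] = (3)(0) + (-2)(3) + (-3)(-2) = 0
AB[2,1] = (-1)(2) + (-3)(0) + (-1)(-2) = 0
AB[2,2] = (-1)(0) + (-3)(3) + (-1)(-2) = -7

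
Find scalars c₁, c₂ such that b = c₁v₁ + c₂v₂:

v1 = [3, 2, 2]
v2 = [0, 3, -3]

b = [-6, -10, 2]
c1 = -2, c2 = -2

b = -2·v1 + -2·v2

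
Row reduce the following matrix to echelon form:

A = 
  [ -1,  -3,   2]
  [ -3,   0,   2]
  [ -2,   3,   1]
Row operations:
R2 → R2 - (3)·R1
R3 → R3 - (2)·R1
R3 → R3 - (1)·R2

Resulting echelon form:
REF = 
  [ -1,  -3,   2]
  [  0,   9,  -4]
  [  0,   0,   1]

Rank = 3 (number of non-zero pivot rows).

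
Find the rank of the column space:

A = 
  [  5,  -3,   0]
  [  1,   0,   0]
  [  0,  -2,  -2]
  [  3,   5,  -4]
Row reduce:
R2 → R2 - (1/5)·R1
R4 → R4 - (3/5)·R1
R3 → R3 + (10/3)·R2
R4 → R4 - (34/3)·R2
R4 → R4 - (2)·R3
REF = 
  [  5,  -3,   0]
  [  0, 3/5,   0]
  [  0,   0,  -2]
  [  0,   0,   0]
Pivot columns: 1, 2, 3 → 3 pivots.
dim(Col(A)) = number of pivot columns = 3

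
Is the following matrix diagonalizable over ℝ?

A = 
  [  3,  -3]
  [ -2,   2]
Yes

tr(A) = 5, det(A) = 0
Characteristic polynomial: λ² - tr(A)λ + det(A) = λ² - 5λ
λ² - 5λ = λ(λ - 5)
Eigenvalues: 5, 0
λ=0: alg. mult. = 1, geom. mult. = 2 - rank(A - (0)I) = 2 - 1 = 1
λ=5: alg. mult. = 1, geom. mult. = 2 - rank(A - (5)I) = 2 - 1 = 1
Sum of geometric multiplicities equals n, so A has n independent eigenvectors.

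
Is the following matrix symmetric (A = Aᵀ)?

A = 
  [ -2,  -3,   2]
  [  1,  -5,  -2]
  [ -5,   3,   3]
No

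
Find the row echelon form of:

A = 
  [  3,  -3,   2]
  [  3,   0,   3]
Row operations:
R2 → R2 - (1)·R1

Resulting echelon form:
REF = 
  [  3,  -3,   2]
  [  0,   3,   1]

Rank = 2 (number of non-zero pivot rows).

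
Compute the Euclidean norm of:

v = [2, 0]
2

||v||₂ = √((2)² + (0)²) = √4 = 2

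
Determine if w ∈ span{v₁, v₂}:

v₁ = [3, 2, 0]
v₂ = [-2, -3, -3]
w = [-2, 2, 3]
No

Form the augmented matrix and row-reduce:
[v₁|v₂|w] = 
  [  3,  -2,  -2]
  [  2,  -3,   2]
  [  0,  -3,   3]
R2 → R2 - (2/3)·R1
R3 → R3 - (9/5)·R2
REF = 
  [   3,   -2,   -2]
  [   0, -5/3, 10/3]
  [   0,    0,   -3]

Row 3 reads [0 0 | -3], i.e. 0 = -3, so the system is inconsistent and w ∉ span{v₁, v₂}.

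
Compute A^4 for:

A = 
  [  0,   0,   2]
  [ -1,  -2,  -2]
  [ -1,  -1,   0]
A² = A·A:
A²[1,1] = (0)(0) + (0)(-1) + (2)(-1) = -2
A²[1,2] = (0)(0) + (0)(-2) + (2)(-1) = -2
A²[1,3] = (0)(2) + (0)(-2) + (2)(0) = 0
A²[2,1] = (-1)(0) + (-2)(-1) + (-2)(-1) = 4
A²[2,2] = (-1)(0) + (-2)(-2) + (-2)(-1) = 6
A²[2,3] = (-1)(2) + (-2)(-2) + (-2)(0) = 2
A²[3,1] = (-1)(0) + (-1)(-1) + (0)(-1) = 1
A²[3,2] = (-1)(0) + (-1)(-2) + (0)(-1) = 2
A²[3,3] = (-1)(2) + (-1)(-2) + (0)(0) = 0
A² = 
  [ -2,  -2,   0]
  [  4,   6,   2]
  [  1,   2,   0]

A^3 = A^2·A:
A^3[1,1] = (-2)(0) + (-2)(-1) + (0)(-1) = 2
A^3[1,2] = (-2)(0) + (-2)(-2) + (0)(-1) = 4
A^3[1,3] = (-2)(2) + (-2)(-2) + (0)(0) = 0
A^3[2,1] = (4)(0) + (6)(-1) + (2)(-1) = -8
A^3[2,2] = (4)(0) + (6)(-2) + (2)(-1) = -14
A^3[2,3] = (4)(2) + (6)(-2) + (2)(0) = -4
A^3[3,1] = (1)(0) + (2)(-1) + (0)(-1) = -2
A^3[3,2] = (1)(0) + (2)(-2) + (0)(-1) = -4
A^3[3,3] = (1)(2) + (2)(-2) + (0)(0) = -2
A^3 = 
  [  2,   4,   0]
  [ -8, -14,  -4]
  [ -2,  -4,  -2]

A^4 = A^3·A:
A^4[1,1] = (2)(0) + (4)(-1) + (0)(-1) = -4
A^4[1,2] = (2)(0) + (4)(-2) + (0)(-1) = -8
A^4[1,3] = (2)(2) + (4)(-2) + (0)(0) = -4
A^4[2,1] = (-8)(0) + (-14)(-1) + (-4)(-1) = 18
A^4[2,2] = (-8)(0) + (-14)(-2) + (-4)(-1) = 32
A^4[2,3] = (-8)(2) + (-14)(-2) + (-4)(0) = 12
A^4[3,1] = (-2)(0) + (-4)(-1) + (-2)(-1) = 6
A^4[3,2] = (-2)(0) + (-4)(-2) + (-2)(-1) = 10
A^4[3,3] = (-2)(2) + (-4)(-2) + (-2)(0) = 4
A^4 = 
  [ -4,  -8,  -4]
  [ 18,  32,  12]
  [  6,  10,   4]

Therefore
A^4 = 
  [ -4,  -8,  -4]
  [ 18,  32,  12]
  [  6,  10,   4]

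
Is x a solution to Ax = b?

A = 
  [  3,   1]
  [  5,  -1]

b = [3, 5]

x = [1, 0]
Yes

Ax = [3, 5] = b ✓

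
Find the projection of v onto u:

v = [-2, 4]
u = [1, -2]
v·u = (-2)(1) + (4)(-2) = -10
u·u = (1)² + (-2)² = 5
proj_u(v) = (v·u / u·u) × u = (-10/5) × u = (-2) × u

proj_u(v) = [-2, 4]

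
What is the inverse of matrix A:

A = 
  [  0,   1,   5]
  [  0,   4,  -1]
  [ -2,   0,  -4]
det(A) = (0)·((4)(-4) - (-1)(0)) - (1)·((0)(-4) - (-1)(-2)) + (5)·((0)(0) - (4)(-2))
  = (0)(-16) - (1)(-2) + (5)(8)
  = 42
det(A) = 42 ≠ 0, so A is invertible.

Cofactors Cᵢⱼ = (-1)ⁱ⁺ʲ·Mᵢⱼ:
C = 
  [-16,   2,   8]
  [  4,  10,  -2]
  [-21,   0,   0]

adj(A) = Cᵀ:
adj(A) = 
  [-16,   4, -21]
  [  2,  10,   0]
  [  8,  -2,   0]

A⁻¹ = (1/42) · adj(A):
A⁻¹ = 
  [-8/21,  2/21,  -1/2]
  [ 1/21,  5/21,     0]
  [ 4/21, -1/21,     0]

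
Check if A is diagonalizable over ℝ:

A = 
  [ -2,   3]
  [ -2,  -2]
No

tr(A) = -4, det(A) = 10
Characteristic polynomial: λ² - tr(A)λ + det(A) = λ² + 4λ + 10
λ² + 4λ + 10 = 0  ⇒  λ = (-4 ± √((4)² - 4·(10)))/2 = (-4 ± √(-24))/2
  = -2 + i√6,  -2 - i√6
Eigenvalues: -2 + i√6, -2 - i√6  (≈ -2 + 2.449i, -2 - 2.449i)
Has complex eigenvalues (not diagonalizable over ℝ).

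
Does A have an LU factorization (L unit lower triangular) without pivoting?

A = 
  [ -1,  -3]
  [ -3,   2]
Yes.
A[1,1] = -1 ≠ 0, so Gaussian elimination proceeds without a row swap: multiplier ℓ₂₁ = (-3)/(-1) = 3, and U[2,2] = 2 - (3)(-3) = 11.
L = 
  [  1,   0]
  [  3,   1]
U = 
  [ -1,  -3]
  [  0,  11]
Check row 2 of LU: [(3)(-1), (3)(-3) + 11] = [-3, 2] = row 2 of A ✓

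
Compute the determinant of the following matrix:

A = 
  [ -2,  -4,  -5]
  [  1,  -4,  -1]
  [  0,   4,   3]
8

Cofactor expansion along row 1:
det(A) = (-2)·((-4)(3) - (-1)(4)) - (-4)·((1)(3) - (-1)(0)) + (-5)·((1)(4) - (-4)(0))
  = (-2)(-8) - (-4)(3) + (-5)(4)
  = 8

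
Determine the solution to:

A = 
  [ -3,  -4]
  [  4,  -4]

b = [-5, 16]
x = [3, -1]

Row reduce the augmented matrix [A|b]:
R2 → R2 + (4/3)·R1
REF = 
  [   -3,    -4,    -5]
  [    0, -28/3,  28/3]

Back-substitution:
x₂ = (28/3) / (-28/3) = -1
x₁ = (-5 - (-4)(-1)) / (-3) = 3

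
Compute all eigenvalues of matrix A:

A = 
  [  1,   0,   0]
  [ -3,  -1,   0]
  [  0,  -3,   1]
Characteristic polynomial: det(λI - A) = λ³ - λ² - λ + 1
Testing integer divisors of the constant term: p(-1) = 0, so (λ + 1) is a factor:
p(λ) = (λ + 1)(λ² - 2λ + 1)
λ² - 2λ + 1 = (λ - 1)²

λ = -1, 1, 1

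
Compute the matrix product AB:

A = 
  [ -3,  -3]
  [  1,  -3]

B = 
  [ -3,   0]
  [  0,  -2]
A is 2×2 and B is 2×2, so AB is 2×2. Each entry is (row of A)·(column of B):
AB[1,1] = (-3)(-3) + (-3)(0) = 9
AB[1,2] = (-3)(0) + (-3)(-2) = 6
AB[2,1] = (1)(-3) + (-3)(0) = -3
AB[2,2] = (1)(0) + (-3)(-2) = 6

AB = 
  [  9,   6]
  [ -3,   6]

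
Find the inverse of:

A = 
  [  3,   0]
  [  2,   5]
det(A) = (3)(5) - (0)(2) = 15
For a 2×2 matrix, A⁻¹ = (1/det(A)) · [[d, -b], [-c, a]]
    = (1/15) · [[5, 0], [-2, 3]]

A⁻¹ = 
  [  1/3,     0]
  [-2/15,   1/5]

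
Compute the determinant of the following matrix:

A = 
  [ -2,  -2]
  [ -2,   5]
For a 2×2 matrix, det = ad - bc = (-2)(5) - (-2)(-2) = -14

det(A) = -14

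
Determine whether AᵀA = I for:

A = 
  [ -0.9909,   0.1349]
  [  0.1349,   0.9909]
Yes

AᵀA = 
  [  1.0001,   0]
  [  0,   1.0001]
≈ I (equal to I up to the 4-dp rounding of the entries)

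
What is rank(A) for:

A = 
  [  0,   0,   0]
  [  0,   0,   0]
Row reduce:
(no row operations needed)
REF = 
  [  0,   0,   0]
  [  0,   0,   0]
Pivot columns: none → 0 pivots.

rank(A) = 0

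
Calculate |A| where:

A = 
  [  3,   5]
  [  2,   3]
-1

For a 2×2 matrix, det = ad - bc = (3)(3) - (5)(2) = -1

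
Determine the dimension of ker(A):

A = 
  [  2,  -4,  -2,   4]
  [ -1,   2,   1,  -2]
nullity(A) = 3

Row reduce:
R2 → R2 + (1/2)·R1
REF = 
  [  2,  -4,  -2,   4]
  [  0,   0,   0,   0]
Pivot columns: 1 → 1 pivot.
rank(A) = 1, so nullity(A) = 4 - 1 = 3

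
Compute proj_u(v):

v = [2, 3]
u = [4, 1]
v·u = (2)(4) + (3)(1) = 11
u·u = (4)² + (1)² = 17
proj_u(v) = (v·u / u·u) × u = (11/17) × u

proj_u(v) = [44/17, 11/17]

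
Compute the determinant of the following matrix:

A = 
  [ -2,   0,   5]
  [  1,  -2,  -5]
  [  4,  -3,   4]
71

Cofactor expansion along row 1:
det(A) = (-2)·((-2)(4) - (-5)(-3)) - (0)·((1)(4) - (-5)(4)) + (5)·((1)(-3) - (-2)(4))
  = (-2)(-23) - (0)(24) + (5)(5)
  = 71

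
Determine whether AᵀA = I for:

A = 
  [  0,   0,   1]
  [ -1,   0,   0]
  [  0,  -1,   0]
Yes

AᵀA = 
  [  1,   0,   0]
  [  0,   1,   0]
  [  0,   0,   1]
= I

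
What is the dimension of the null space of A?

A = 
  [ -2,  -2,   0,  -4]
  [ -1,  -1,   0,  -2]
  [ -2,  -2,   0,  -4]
nullity(A) = 3

Row reduce:
R2 → R2 - (1/2)·R1
R3 → R3 - (1)·R1
REF = 
  [ -2,  -2,   0,  -4]
  [  0,   0,   0,   0]
  [  0,   0,   0,   0]
Pivot columns: 1 → 1 pivot.
rank(A) = 1, so nullity(A) = 4 - 1 = 3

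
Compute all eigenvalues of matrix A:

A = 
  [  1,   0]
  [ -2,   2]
tr(A) = 3, det(A) = 2
Characteristic polynomial: λ² - tr(A)λ + det(A) = λ² - 3λ + 2
λ² - 3λ + 2 = (λ - 1)(λ - 2)

λ = 2, 1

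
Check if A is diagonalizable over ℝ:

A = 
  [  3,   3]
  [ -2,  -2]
Yes

tr(A) = 1, det(A) = 0
Characteristic polynomial: λ² - tr(A)λ + det(A) = λ² - λ
λ² - λ = λ(λ - 1)
Eigenvalues: 1, 0
λ=0: alg. mult. = 1, geom. mult. = 2 - rank(A - (0)I) = 2 - 1 = 1
λ=1: alg. mult. = 1, geom. mult. = 2 - rank(A - (1)I) = 2 - 1 = 1
Sum of geometric multiplicities equals n, so A has n independent eigenvectors.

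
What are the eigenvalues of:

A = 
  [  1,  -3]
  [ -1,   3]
λ = 4, 0

tr(A) = 4, det(A) = 0
Characteristic polynomial: λ² - tr(A)λ + det(A) = λ² - 4λ
λ² - 4λ = λ(λ - 4)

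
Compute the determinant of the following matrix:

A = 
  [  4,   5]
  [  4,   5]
0

For a 2×2 matrix, det = ad - bc = (4)(5) - (5)(4) = 0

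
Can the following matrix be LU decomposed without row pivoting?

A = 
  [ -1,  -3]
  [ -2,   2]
Yes.
A[1,1] = -1 ≠ 0, so Gaussian elimination proceeds without a row swap: multiplier ℓ₂₁ = (-2)/(-1) = 2, and U[2,2] = 2 - (2)(-3) = 8.
L = 
  [  1,   0]
  [  2,   1]
U = 
  [ -1,  -3]
  [  0,   8]
Check row 2 of LU: [(2)(-1), (2)(-3) + 8] = [-2, 2] = row 2 of A ✓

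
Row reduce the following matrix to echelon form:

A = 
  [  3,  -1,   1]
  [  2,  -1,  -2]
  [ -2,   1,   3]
Row operations:
R2 → R2 - (2/3)·R1
R3 → R3 + (2/3)·R1
R3 → R3 + (1)·R2

Resulting echelon form:
REF = 
  [   3,   -1,    1]
  [   0, -1/3, -8/3]
  [   0,    0,    1]

Rank = 3 (number of non-zero pivot rows).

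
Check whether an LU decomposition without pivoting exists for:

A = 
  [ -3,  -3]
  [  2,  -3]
Yes.
A[1,1] = -3 ≠ 0, so Gaussian elimination proceeds without a row swap: multiplier ℓ₂₁ = (2)/(-3) = -2/3, and U[2,2] = -3 - (-2/3)(-3) = -5.
L = 
  [   1,    0]
  [-2/3,    1]
U = 
  [ -3,  -3]
  [  0,  -5]
Check row 2 of LU: [(-2/3)(-3), (-2/3)(-3) + (-5)] = [2, -3] = row 2 of A ✓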